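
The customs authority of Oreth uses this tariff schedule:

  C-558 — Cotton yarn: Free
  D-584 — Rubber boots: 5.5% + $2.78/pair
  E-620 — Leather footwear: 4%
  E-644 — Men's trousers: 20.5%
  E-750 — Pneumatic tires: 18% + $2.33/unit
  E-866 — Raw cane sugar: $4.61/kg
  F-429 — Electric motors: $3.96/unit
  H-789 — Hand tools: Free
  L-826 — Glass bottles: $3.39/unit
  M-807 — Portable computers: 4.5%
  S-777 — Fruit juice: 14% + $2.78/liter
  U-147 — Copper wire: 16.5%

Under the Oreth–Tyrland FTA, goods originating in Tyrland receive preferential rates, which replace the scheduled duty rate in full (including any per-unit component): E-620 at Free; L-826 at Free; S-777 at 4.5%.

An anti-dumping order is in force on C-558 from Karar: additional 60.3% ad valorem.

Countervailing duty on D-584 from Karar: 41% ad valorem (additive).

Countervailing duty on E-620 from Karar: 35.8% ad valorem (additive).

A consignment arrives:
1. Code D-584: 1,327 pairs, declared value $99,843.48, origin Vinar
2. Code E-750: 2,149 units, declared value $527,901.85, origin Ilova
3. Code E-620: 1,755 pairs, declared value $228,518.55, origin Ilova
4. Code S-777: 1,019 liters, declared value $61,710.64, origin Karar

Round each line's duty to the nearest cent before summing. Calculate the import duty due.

$129,823.00

Line 1 (D-584, Vinar, 1,327 pairs, $99,843.48):
Base rate for D-584 is 5.5% + $2.78/pair.
The additional-duty order on D-584 targets Karar, not Vinar; it does not apply.
Duty = $99,843.48 × 5.5% + 1,327 × $2.78 = $9,180.45.
Line 2 (E-750, Ilova, 2,149 units, $527,901.85):
Base rate for E-750 is 18% + $2.33/unit.
Duty = $527,901.85 × 18% + 2,149 × $2.33 = $100,029.50.
Line 3 (E-620, Ilova, 1,755 pairs, $228,518.55):
Base rate for E-620 is 4%.
E-620 has an FTA preferential rate, but origin Ilova is not Tyrland; base rate stands.
The additional-duty order on E-620 targets Karar, not Ilova; it does not apply.
Duty = $228,518.55 × 4% = $9,140.74.
Line 4 (S-777, Karar, 1,019 liters, $61,710.64):
Base rate for S-777 is 14% + $2.78/liter.
S-777 has an FTA preferential rate, but origin Karar is not Tyrland; base rate stands.
Duty = $61,710.64 × 14% + 1,019 × $2.78 = $11,472.31.
Total = $9,180.45 + $100,029.50 + $9,140.74 + $11,472.31 = $129,823.00.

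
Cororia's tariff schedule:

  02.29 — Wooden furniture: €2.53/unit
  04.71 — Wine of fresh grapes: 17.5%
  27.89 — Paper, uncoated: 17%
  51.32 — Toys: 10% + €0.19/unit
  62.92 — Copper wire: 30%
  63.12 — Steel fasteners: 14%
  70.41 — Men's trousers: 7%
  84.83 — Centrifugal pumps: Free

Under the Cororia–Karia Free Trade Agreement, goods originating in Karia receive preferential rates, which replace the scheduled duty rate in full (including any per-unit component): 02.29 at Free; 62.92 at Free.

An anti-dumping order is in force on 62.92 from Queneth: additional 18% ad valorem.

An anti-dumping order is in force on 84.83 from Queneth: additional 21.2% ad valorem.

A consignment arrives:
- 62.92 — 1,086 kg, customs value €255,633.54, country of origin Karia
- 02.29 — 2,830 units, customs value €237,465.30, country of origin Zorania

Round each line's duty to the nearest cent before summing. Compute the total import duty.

€7,159.90

Line 1 (62.92, Karia, 1,086 kg, €255,633.54):
Base rate for 62.92 is 30%.
Origin Karia qualifies under the Cororia–Karia agreement and 62.92 is covered: preferential rate Free applies instead.
The additional-duty order on 62.92 targets Queneth, not Karia; it does not apply.
Duty = €255,633.54 × 0% = €0.00.
Line 2 (02.29, Zorania, 2,830 units, €237,465.30):
Base rate for 02.29 is €2.53/unit.
02.29 has an FTA preferential rate, but origin Zorania is not Karia; base rate stands.
Duty = 2,830 × €2.53 = €7,159.90.
Total = €0.00 + €7,159.90 = €7,159.90.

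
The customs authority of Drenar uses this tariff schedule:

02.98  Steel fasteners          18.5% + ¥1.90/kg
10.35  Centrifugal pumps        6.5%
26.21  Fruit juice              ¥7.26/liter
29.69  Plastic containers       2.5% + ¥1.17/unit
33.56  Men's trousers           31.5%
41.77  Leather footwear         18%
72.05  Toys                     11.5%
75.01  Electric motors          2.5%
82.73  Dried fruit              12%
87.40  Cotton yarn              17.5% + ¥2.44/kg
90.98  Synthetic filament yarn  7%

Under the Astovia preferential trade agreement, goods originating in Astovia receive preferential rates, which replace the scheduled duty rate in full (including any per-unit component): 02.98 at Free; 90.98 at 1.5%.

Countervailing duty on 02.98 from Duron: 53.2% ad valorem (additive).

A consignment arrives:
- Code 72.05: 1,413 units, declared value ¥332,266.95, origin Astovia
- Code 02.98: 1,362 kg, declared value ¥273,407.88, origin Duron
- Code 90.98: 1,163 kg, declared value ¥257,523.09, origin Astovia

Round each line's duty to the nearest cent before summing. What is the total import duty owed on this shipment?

Line 1 (72.05, Astovia, 1,413 units, ¥332,266.95):
Base rate for 72.05 is 11.5%.
Origin Astovia is the FTA partner but 72.05 is not on the preference list; base rate stands.
Duty = ¥332,266.95 × 11.5% = ¥38,210.70.
Line 2 (02.98, Duron, 1,362 kg, ¥273,407.88):
Base rate for 02.98 is 18.5% + ¥1.90/kg.
02.98 has an FTA preferential rate, but origin Duron is not Astovia; base rate stands.
Additional duty on 02.98 from Duron: +53.2%. Applied ad valorem rate: 18.5% + 53.2% = 71.7%.
Duty = ¥273,407.88 × 71.7% + 1,362 × ¥1.90 = ¥198,621.25.
Line 3 (90.98, Astovia, 1,163 kg, ¥257,523.09):
Base rate for 90.98 is 7%.
Origin Astovia qualifies under the Drenar–Astovia agreement and 90.98 is covered: preferential rate 1.5% applies instead.
Duty = ¥257,523.09 × 1.5% = ¥3,862.85.
Total = ¥38,210.70 + ¥198,621.25 + ¥3,862.85 = ¥240,694.80.

¥240,694.80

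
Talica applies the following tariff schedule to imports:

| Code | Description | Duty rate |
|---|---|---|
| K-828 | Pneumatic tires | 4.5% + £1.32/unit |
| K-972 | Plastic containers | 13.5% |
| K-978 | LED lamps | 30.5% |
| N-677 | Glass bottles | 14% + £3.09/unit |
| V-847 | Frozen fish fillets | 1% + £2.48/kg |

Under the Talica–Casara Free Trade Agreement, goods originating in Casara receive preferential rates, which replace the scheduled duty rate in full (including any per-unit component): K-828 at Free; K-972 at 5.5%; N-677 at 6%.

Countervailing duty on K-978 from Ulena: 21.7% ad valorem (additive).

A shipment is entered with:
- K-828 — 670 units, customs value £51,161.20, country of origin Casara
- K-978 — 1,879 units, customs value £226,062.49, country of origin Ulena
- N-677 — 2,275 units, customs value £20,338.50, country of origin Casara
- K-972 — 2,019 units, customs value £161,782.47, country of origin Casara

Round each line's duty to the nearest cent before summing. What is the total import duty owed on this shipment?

Line 1 (K-828, Casara, 670 units, £51,161.20):
Base rate for K-828 is 4.5% + £1.32/unit.
Origin Casara qualifies under the Talica–Casara agreement and K-828 is covered: preferential rate Free applies instead.
Duty = £51,161.20 × 0% = £0.00.
Line 2 (K-978, Ulena, 1,879 units, £226,062.49):
Base rate for K-978 is 30.5%.
Additional duty on K-978 from Ulena: +21.7%. Applied ad valorem rate: 30.5% + 21.7% = 52.2%.
Duty = £226,062.49 × 52.2% = £118,004.62.
Line 3 (N-677, Casara, 2,275 units, £20,338.50):
Base rate for N-677 is 14% + £3.09/unit.
Origin Casara qualifies under the Talica–Casara agreement and N-677 is covered: preferential rate 6% applies instead.
Duty = £20,338.50 × 6% = £1,220.31.
Line 4 (K-972, Casara, 2,019 units, £161,782.47):
Base rate for K-972 is 13.5%.
Origin Casara qualifies under the Talica–Casara agreement and K-972 is covered: preferential rate 5.5% applies instead.
Duty = £161,782.47 × 5.5% = £8,898.04.
Total = £0.00 + £118,004.62 + £1,220.31 + £8,898.04 = £128,122.97.

£128,122.97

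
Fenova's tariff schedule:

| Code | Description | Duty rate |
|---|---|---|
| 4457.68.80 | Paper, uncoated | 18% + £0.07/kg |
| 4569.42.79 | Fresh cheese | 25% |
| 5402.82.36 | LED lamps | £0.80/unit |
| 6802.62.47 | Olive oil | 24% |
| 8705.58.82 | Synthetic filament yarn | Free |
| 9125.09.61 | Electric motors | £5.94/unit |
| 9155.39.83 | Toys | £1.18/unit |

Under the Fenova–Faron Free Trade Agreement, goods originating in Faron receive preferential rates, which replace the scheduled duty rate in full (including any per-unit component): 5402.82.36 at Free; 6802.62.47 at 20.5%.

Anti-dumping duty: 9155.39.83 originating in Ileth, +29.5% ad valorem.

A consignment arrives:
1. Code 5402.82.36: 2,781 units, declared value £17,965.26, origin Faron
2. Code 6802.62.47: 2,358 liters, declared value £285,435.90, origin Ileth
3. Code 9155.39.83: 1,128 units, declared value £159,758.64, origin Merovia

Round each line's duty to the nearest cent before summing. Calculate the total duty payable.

Line 1 (5402.82.36, Faron, 2,781 units, £17,965.26):
Base rate for 5402.82.36 is £0.80/unit.
Origin Faron qualifies under the Fenova–Faron agreement and 5402.82.36 is covered: preferential rate Free applies instead.
Duty = £17,965.26 × 0% = £0.00.
Line 2 (6802.62.47, Ileth, 2,358 liters, £285,435.90):
Base rate for 6802.62.47 is 24%.
6802.62.47 has an FTA preferential rate, but origin Ileth is not Faron; base rate stands.
Duty = £285,435.90 × 24% = £68,504.62.
Line 3 (9155.39.83, Merovia, 1,128 units, £159,758.64):
Base rate for 9155.39.83 is £1.18/unit.
The additional-duty order on 9155.39.83 targets Ileth, not Merovia; it does not apply.
Duty = 1,128 × £1.18 = £1,331.04.
Total = £0.00 + £68,504.62 + £1,331.04 = £69,835.66.

£69,835.66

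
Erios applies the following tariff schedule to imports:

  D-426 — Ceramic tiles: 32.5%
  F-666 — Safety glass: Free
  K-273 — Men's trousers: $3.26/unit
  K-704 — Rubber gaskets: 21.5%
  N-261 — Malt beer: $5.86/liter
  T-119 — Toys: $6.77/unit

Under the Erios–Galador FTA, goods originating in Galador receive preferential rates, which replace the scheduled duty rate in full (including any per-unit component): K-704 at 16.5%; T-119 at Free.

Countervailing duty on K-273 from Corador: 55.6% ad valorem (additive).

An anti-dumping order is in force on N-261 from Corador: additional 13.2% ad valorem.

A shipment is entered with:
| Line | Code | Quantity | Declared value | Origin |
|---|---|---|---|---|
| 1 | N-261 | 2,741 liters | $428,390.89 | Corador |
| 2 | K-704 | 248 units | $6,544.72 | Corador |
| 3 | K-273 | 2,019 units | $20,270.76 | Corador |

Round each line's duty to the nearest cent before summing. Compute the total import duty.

$91,869.45

Line 1 (N-261, Corador, 2,741 liters, $428,390.89):
Base rate for N-261 is $5.86/liter.
Additional duty on N-261 from Corador: +13.2% ad valorem. Applied ad valorem rate = 13.2%.
Duty = $428,390.89 × 13.2% + 2,741 × $5.86 = $72,609.86.
Line 2 (K-704, Corador, 248 units, $6,544.72):
Base rate for K-704 is 21.5%.
K-704 has an FTA preferential rate, but origin Corador is not Galador; base rate stands.
Duty = $6,544.72 × 21.5% = $1,407.11.
Line 3 (K-273, Corador, 2,019 units, $20,270.76):
Base rate for K-273 is $3.26/unit.
Additional duty on K-273 from Corador: +55.6% ad valorem. Applied ad valorem rate = 55.6%.
Duty = $20,270.76 × 55.6% + 2,019 × $3.26 = $17,852.48.
Total = $72,609.86 + $1,407.11 + $17,852.48 = $91,869.45.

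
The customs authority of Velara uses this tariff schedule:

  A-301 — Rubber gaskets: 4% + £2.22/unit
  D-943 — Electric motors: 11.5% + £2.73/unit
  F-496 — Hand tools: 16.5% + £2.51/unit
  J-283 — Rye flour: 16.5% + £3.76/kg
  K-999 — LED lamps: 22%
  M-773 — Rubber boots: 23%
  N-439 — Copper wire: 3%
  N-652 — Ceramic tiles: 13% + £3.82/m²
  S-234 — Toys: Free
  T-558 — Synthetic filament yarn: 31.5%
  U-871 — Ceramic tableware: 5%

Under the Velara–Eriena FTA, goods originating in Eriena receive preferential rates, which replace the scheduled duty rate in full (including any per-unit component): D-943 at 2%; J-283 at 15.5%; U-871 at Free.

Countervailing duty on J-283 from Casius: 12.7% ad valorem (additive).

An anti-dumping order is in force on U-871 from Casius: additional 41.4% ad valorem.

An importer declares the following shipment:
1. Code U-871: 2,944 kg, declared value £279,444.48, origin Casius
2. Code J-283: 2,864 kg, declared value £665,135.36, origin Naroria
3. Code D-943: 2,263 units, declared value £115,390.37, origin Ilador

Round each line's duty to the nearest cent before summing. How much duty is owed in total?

£269,626.09

Line 1 (U-871, Casius, 2,944 kg, £279,444.48):
Base rate for U-871 is 5%.
U-871 has an FTA preferential rate, but origin Casius is not Eriena; base rate stands.
Additional duty on U-871 from Casius: +41.4%. Applied ad valorem rate: 5% + 41.4% = 46.4%.
Duty = £279,444.48 × 46.4% = £129,662.24.
Line 2 (J-283, Naroria, 2,864 kg, £665,135.36):
Base rate for J-283 is 16.5% + £3.76/kg.
J-283 has an FTA preferential rate, but origin Naroria is not Eriena; base rate stands.
The additional-duty order on J-283 targets Casius, not Naroria; it does not apply.
Duty = £665,135.36 × 16.5% + 2,864 × £3.76 = £120,515.97.
Line 3 (D-943, Ilador, 2,263 units, £115,390.37):
Base rate for D-943 is 11.5% + £2.73/unit.
D-943 has an FTA preferential rate, but origin Ilador is not Eriena; base rate stands.
Duty = £115,390.37 × 11.5% + 2,263 × £2.73 = £19,447.88.
Total = £129,662.24 + £120,515.97 + £19,447.88 = £269,626.09.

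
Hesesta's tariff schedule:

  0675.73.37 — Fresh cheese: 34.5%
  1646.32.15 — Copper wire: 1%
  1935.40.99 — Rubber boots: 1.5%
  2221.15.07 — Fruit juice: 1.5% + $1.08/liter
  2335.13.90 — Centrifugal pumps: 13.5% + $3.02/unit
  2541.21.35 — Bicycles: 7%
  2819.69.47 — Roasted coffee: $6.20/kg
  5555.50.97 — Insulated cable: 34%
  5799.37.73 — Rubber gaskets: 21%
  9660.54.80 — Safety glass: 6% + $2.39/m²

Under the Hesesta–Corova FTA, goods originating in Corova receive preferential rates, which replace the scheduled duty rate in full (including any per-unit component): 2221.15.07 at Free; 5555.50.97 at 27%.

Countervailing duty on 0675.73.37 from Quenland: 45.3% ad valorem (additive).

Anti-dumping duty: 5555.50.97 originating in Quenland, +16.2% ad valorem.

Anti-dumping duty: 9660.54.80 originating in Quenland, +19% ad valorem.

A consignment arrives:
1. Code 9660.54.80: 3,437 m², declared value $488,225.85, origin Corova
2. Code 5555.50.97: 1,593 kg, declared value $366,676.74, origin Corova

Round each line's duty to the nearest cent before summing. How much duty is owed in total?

Line 1 (9660.54.80, Corova, 3,437 m², $488,225.85):
Base rate for 9660.54.80 is 6% + $2.39/m².
Origin Corova is the FTA partner but 9660.54.80 is not on the preference list; base rate stands.
The additional-duty order on 9660.54.80 targets Quenland, not Corova; it does not apply.
Duty = $488,225.85 × 6% + 3,437 × $2.39 = $37,507.98.
Line 2 (5555.50.97, Corova, 1,593 kg, $366,676.74):
Base rate for 5555.50.97 is 34%.
Origin Corova qualifies under the Hesesta–Corova agreement and 5555.50.97 is covered: preferential rate 27% applies instead.
The additional-duty order on 5555.50.97 targets Quenland, not Corova; it does not apply.
Duty = $366,676.74 × 27% = $99,002.72.
Total = $37,507.98 + $99,002.72 = $136,510.70.

$136,510.70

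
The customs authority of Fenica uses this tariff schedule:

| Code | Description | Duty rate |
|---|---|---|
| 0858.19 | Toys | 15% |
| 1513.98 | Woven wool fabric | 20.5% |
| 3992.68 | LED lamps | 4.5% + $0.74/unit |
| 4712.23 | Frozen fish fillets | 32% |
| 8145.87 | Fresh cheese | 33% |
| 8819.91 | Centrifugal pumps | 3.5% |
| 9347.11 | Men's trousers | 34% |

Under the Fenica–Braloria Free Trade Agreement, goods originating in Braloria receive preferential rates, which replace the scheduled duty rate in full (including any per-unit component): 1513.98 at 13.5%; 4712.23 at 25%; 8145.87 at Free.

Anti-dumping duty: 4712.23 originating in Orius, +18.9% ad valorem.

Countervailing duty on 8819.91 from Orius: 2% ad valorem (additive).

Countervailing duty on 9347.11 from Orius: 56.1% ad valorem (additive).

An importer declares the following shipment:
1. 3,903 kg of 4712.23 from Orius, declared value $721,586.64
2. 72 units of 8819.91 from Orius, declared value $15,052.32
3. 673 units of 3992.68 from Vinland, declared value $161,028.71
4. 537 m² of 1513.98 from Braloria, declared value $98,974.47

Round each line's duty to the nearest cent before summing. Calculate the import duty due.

Line 1 (4712.23, Orius, 3,903 kg, $721,586.64):
Base rate for 4712.23 is 32%.
4712.23 has an FTA preferential rate, but origin Orius is not Braloria; base rate stands.
Additional duty on 4712.23 from Orius: +18.9%. Applied ad valorem rate: 32% + 18.9% = 50.9%.
Duty = $721,586.64 × 50.9% = $367,287.60.
Line 2 (8819.91, Orius, 72 units, $15,052.32):
Base rate for 8819.91 is 3.5%.
Additional duty on 8819.91 from Orius: +2%. Applied ad valorem rate: 3.5% + 2% = 5.5%.
Duty = $15,052.32 × 5.5% = $827.88.
Line 3 (3992.68, Vinland, 673 units, $161,028.71):
Base rate for 3992.68 is 4.5% + $0.74/unit.
Duty = $161,028.71 × 4.5% + 673 × $0.74 = $7,744.31.
Line 4 (1513.98, Braloria, 537 m², $98,974.47):
Base rate for 1513.98 is 20.5%.
Origin Braloria qualifies under the Fenica–Braloria agreement and 1513.98 is covered: preferential rate 13.5% applies instead.
Duty = $98,974.47 × 13.5% = $13,361.55.
Total = $367,287.60 + $827.88 + $7,744.31 + $13,361.55 = $389,221.34.

$389,221.34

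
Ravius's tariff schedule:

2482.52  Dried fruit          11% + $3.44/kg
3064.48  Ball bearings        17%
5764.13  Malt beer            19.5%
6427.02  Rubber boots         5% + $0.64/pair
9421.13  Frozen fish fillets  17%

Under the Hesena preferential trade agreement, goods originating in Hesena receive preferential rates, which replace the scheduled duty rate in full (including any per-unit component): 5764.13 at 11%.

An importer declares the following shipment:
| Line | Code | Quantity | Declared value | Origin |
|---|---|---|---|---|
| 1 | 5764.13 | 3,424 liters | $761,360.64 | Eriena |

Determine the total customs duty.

Line 1 (5764.13, Eriena, 3,424 liters, $761,360.64):
Base rate for 5764.13 is 19.5%.
5764.13 has an FTA preferential rate, but origin Eriena is not Hesena; base rate stands.
Duty = $761,360.64 × 19.5% = $148,465.32.

$148,465.32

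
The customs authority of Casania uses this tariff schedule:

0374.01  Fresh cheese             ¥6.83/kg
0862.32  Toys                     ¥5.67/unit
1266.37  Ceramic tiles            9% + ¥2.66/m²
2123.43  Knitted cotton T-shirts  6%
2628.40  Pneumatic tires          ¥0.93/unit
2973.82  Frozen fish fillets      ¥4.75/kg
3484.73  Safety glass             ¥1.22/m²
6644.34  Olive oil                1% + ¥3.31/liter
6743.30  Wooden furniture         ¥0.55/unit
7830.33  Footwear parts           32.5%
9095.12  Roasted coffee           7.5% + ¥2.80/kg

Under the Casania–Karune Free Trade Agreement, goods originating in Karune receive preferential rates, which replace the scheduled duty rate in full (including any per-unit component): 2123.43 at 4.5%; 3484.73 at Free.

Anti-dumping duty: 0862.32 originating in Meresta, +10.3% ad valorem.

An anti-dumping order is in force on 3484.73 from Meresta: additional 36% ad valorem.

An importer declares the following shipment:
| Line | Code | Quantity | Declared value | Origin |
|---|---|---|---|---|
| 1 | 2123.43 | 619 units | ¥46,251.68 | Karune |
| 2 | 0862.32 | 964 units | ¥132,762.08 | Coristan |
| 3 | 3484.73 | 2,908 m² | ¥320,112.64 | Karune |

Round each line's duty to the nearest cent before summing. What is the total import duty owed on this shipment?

Line 1 (2123.43, Karune, 619 units, ¥46,251.68):
Base rate for 2123.43 is 6%.
Origin Karune qualifies under the Casania–Karune agreement and 2123.43 is covered: preferential rate 4.5% applies instead.
Duty = ¥46,251.68 × 4.5% = ¥2,081.33.
Line 2 (0862.32, Coristan, 964 units, ¥132,762.08):
Base rate for 0862.32 is ¥5.67/unit.
The additional-duty order on 0862.32 targets Meresta, not Coristan; it does not apply.
Duty = 964 × ¥5.67 = ¥5,465.88.
Line 3 (3484.73, Karune, 2,908 m², ¥320,112.64):
Base rate for 3484.73 is ¥1.22/m².
Origin Karune qualifies under the Casania–Karune agreement and 3484.73 is covered: preferential rate Free applies instead.
The additional-duty order on 3484.73 targets Meresta, not Karune; it does not apply.
Duty = ¥320,112.64 × 0% = ¥0.00.
Total = ¥2,081.33 + ¥5,465.88 + ¥0.00 = ¥7,547.21.

¥7,547.21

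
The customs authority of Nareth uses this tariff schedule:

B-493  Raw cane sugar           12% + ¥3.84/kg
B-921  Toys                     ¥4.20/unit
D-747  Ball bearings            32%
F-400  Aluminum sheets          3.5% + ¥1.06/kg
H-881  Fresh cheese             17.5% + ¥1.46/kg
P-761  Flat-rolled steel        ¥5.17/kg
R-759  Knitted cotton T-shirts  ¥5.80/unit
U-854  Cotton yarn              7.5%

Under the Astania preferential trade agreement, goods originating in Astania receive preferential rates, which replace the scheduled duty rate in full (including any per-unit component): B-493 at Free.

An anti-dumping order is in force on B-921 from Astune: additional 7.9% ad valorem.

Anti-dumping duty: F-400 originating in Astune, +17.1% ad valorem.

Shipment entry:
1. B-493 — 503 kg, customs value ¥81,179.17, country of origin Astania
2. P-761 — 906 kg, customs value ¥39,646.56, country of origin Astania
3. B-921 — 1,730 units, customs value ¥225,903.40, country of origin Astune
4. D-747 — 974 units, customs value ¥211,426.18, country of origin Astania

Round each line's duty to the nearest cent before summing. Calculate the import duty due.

Line 1 (B-493, Astania, 503 kg, ¥81,179.17):
Base rate for B-493 is 12% + ¥3.84/kg.
Origin Astania qualifies under the Nareth–Astania agreement and B-493 is covered: preferential rate Free applies instead.
Duty = ¥81,179.17 × 0% = ¥0.00.
Line 2 (P-761, Astania, 906 kg, ¥39,646.56):
Base rate for P-761 is ¥5.17/kg.
Origin Astania is the FTA partner but P-761 is not on the preference list; base rate stands.
Duty = 906 × ¥5.17 = ¥4,684.02.
Line 3 (B-921, Astune, 1,730 units, ¥225,903.40):
Base rate for B-921 is ¥4.20/unit.
Additional duty on B-921 from Astune: +7.9% ad valorem. Applied ad valorem rate = 7.9%.
Duty = ¥225,903.40 × 7.9% + 1,730 × ¥4.20 = ¥25,112.37.
Line 4 (D-747, Astania, 974 units, ¥211,426.18):
Base rate for D-747 is 32%.
Origin Astania is the FTA partner but D-747 is not on the preference list; base rate stands.
Duty = ¥211,426.18 × 32% = ¥67,656.38.
Total = ¥0.00 + ¥4,684.02 + ¥25,112.37 + ¥67,656.38 = ¥97,452.77.

¥97,452.77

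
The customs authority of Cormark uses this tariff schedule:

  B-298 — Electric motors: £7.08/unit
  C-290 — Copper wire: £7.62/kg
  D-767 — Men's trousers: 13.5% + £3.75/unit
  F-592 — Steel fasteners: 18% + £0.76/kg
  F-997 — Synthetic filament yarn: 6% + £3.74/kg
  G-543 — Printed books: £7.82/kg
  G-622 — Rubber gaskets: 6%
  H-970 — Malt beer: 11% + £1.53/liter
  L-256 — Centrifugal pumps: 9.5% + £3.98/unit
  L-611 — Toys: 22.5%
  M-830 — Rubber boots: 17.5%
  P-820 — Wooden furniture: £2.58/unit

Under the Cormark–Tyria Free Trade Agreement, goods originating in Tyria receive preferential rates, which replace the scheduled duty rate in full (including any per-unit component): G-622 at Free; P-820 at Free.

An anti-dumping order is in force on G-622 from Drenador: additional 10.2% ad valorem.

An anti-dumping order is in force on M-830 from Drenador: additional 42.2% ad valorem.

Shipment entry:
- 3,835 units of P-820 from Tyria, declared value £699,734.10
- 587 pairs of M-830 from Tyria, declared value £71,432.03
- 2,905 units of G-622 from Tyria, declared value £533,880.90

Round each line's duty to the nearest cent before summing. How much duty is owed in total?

Line 1 (P-820, Tyria, 3,835 units, £699,734.10):
Base rate for P-820 is £2.58/unit.
Origin Tyria qualifies under the Cormark–Tyria agreement and P-820 is covered: preferential rate Free applies instead.
Duty = £699,734.10 × 0% = £0.00.
Line 2 (M-830, Tyria, 587 pairs, £71,432.03):
Base rate for M-830 is 17.5%.
Origin Tyria is the FTA partner but M-830 is not on the preference list; base rate stands.
The additional-duty order on M-830 targets Drenador, not Tyria; it does not apply.
Duty = £71,432.03 × 17.5% = £12,500.61.
Line 3 (G-622, Tyria, 2,905 units, £533,880.90):
Base rate for G-622 is 6%.
Origin Tyria qualifies under the Cormark–Tyria agreement and G-622 is covered: preferential rate Free applies instead.
The additional-duty order on G-622 targets Drenador, not Tyria; it does not apply.
Duty = £533,880.90 × 0% = £0.00.
Total = £0.00 + £12,500.61 + £0.00 = £12,500.61.

£12,500.61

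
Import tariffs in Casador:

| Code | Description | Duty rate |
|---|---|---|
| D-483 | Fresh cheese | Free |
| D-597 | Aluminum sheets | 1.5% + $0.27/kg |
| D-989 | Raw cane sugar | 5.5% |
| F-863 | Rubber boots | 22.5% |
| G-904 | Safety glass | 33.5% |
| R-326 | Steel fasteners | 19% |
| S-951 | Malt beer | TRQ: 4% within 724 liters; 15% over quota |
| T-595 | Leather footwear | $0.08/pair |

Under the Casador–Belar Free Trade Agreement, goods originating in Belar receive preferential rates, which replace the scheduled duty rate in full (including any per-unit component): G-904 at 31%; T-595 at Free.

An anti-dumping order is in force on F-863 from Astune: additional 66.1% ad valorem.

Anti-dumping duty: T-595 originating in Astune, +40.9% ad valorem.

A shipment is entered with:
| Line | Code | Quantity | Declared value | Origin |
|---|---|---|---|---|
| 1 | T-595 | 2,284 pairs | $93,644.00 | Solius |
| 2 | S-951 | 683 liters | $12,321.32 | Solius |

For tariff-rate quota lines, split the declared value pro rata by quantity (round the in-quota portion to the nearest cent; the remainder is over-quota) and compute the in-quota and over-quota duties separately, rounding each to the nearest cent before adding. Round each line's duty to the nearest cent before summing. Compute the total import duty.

Line 1 (T-595, Solius, 2,284 pairs, $93,644.00):
Base rate for T-595 is $0.08/pair.
T-595 has an FTA preferential rate, but origin Solius is not Belar; base rate stands.
The additional-duty order on T-595 targets Astune, not Solius; it does not apply.
Duty = 2,284 × $0.08 = $182.72.
Line 2 (S-951, Solius, 683 liters, $12,321.32):
Code S-951 is under a tariff-rate quota (threshold 724 liters). Quantity 683 liters is within the quota, so the in-quota rate 4% applies to the full value.
Duty = $12,321.32 × 4% = $492.85.
Total = $182.72 + $492.85 = $675.57.

$675.57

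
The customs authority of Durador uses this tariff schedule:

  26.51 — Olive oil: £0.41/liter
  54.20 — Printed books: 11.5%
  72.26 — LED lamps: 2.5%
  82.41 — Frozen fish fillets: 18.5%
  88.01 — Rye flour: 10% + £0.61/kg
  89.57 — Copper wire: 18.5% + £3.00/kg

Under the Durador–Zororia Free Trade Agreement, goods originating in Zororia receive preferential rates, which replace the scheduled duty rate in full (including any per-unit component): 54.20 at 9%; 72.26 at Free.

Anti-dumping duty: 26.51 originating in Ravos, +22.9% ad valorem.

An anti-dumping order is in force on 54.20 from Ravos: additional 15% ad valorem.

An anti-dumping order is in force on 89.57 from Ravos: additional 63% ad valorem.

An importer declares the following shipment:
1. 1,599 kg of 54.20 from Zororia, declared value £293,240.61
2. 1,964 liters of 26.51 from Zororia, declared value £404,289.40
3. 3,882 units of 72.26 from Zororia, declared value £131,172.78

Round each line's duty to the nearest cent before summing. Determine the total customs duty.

Line 1 (54.20, Zororia, 1,599 kg, £293,240.61):
Base rate for 54.20 is 11.5%.
Origin Zororia qualifies under the Durador–Zororia agreement and 54.20 is covered: preferential rate 9% applies instead.
The additional-duty order on 54.20 targets Ravos, not Zororia; it does not apply.
Duty = £293,240.61 × 9% = £26,391.65.
Line 2 (26.51, Zororia, 1,964 liters, £404,289.40):
Base rate for 26.51 is £0.41/liter.
Origin Zororia is the FTA partner but 26.51 is not on the preference list; base rate stands.
The additional-duty order on 26.51 targets Ravos, not Zororia; it does not apply.
Duty = 1,964 × £0.41 = £805.24.
Line 3 (72.26, Zororia, 3,882 units, £131,172.78):
Base rate for 72.26 is 2.5%.
Origin Zororia qualifies under the Durador–Zororia agreement and 72.26 is covered: preferential rate Free applies instead.
Duty = £131,172.78 × 0% = £0.00.
Total = £26,391.65 + £805.24 + £0.00 = £27,196.89.

£27,196.89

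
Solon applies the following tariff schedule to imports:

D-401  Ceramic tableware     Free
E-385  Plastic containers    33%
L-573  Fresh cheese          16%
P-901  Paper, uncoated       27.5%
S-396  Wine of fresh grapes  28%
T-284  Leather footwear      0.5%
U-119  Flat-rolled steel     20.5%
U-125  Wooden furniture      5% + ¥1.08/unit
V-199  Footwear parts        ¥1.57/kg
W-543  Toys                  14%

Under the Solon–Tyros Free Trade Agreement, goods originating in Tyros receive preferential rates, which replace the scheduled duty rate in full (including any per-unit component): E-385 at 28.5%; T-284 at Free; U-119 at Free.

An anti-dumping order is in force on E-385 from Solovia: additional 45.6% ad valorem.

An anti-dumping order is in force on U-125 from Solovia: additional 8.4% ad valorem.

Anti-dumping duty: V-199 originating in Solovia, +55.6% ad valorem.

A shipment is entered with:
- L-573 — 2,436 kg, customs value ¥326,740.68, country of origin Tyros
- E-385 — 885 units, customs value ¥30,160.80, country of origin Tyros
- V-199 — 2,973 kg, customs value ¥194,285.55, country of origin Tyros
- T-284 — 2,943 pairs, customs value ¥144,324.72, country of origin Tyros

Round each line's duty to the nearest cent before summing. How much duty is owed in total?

Line 1 (L-573, Tyros, 2,436 kg, ¥326,740.68):
Base rate for L-573 is 16%.
Origin Tyros is the FTA partner but L-573 is not on the preference list; base rate stands.
Duty = ¥326,740.68 × 16% = ¥52,278.51.
Line 2 (E-385, Tyros, 885 units, ¥30,160.80):
Base rate for E-385 is 33%.
Origin Tyros qualifies under the Solon–Tyros agreement and E-385 is covered: preferential rate 28.5% applies instead.
The additional-duty order on E-385 targets Solovia, not Tyros; it does not apply.
Duty = ¥30,160.80 × 28.5% = ¥8,595.83.
Line 3 (V-199, Tyros, 2,973 kg, ¥194,285.55):
Base rate for V-199 is ¥1.57/kg.
Origin Tyros is the FTA partner but V-199 is not on the preference list; base rate stands.
The additional-duty order on V-199 targets Solovia, not Tyros; it does not apply.
Duty = 2,973 × ¥1.57 = ¥4,667.61.
Line 4 (T-284, Tyros, 2,943 pairs, ¥144,324.72):
Base rate for T-284 is 0.5%.
Origin Tyros qualifies under the Solon–Tyros agreement and T-284 is covered: preferential rate Free applies instead.
Duty = ¥144,324.72 × 0% = ¥0.00.
Total = ¥52,278.51 + ¥8,595.83 + ¥4,667.61 + ¥0.00 = ¥65,541.95.

¥65,541.95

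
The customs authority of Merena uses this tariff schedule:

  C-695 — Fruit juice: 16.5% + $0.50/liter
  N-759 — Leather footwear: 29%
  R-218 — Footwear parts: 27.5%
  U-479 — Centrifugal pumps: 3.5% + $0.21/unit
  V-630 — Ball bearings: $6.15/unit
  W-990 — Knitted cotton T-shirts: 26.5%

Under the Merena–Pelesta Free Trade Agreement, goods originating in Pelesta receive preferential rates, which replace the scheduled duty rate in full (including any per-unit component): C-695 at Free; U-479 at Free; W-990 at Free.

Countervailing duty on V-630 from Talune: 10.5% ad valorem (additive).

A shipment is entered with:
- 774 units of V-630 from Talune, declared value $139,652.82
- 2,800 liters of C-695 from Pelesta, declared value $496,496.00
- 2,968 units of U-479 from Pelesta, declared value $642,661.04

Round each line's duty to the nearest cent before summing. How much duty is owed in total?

$19,423.65

Line 1 (V-630, Talune, 774 units, $139,652.82):
Base rate for V-630 is $6.15/unit.
Additional duty on V-630 from Talune: +10.5% ad valorem. Applied ad valorem rate = 10.5%.
Duty = $139,652.82 × 10.5% + 774 × $6.15 = $19,423.65.
Line 2 (C-695, Pelesta, 2,800 liters, $496,496.00):
Base rate for C-695 is 16.5% + $0.50/liter.
Origin Pelesta qualifies under the Merena–Pelesta agreement and C-695 is covered: preferential rate Free applies instead.
Duty = $496,496.00 × 0% = $0.00.
Line 3 (U-479, Pelesta, 2,968 units, $642,661.04):
Base rate for U-479 is 3.5% + $0.21/unit.
Origin Pelesta qualifies under the Merena–Pelesta agreement and U-479 is covered: preferential rate Free applies instead.
Duty = $642,661.04 × 0% = $0.00.
Total = $19,423.65 + $0.00 + $0.00 = $19,423.65.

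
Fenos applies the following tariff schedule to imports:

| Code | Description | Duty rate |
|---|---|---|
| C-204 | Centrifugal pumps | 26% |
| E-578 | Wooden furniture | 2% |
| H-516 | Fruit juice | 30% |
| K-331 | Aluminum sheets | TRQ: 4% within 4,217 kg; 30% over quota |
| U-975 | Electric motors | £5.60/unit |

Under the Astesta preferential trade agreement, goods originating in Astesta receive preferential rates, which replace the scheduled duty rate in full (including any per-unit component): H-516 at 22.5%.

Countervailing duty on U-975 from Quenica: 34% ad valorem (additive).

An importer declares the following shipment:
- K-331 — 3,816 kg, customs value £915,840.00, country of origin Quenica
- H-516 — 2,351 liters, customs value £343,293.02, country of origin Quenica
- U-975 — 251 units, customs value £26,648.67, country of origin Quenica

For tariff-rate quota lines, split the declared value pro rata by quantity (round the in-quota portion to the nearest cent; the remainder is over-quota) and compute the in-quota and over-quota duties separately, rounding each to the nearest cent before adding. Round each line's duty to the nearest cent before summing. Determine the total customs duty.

Line 1 (K-331, Quenica, 3,816 kg, £915,840.00):
Code K-331 is under a tariff-rate quota (threshold 4,217 kg). Quantity 3,816 kg is within the quota, so the in-quota rate 4% applies to the full value.
Duty = £915,840.00 × 4% = £36,633.60.
Line 2 (H-516, Quenica, 2,351 liters, £343,293.02):
Base rate for H-516 is 30%.
H-516 has an FTA preferential rate, but origin Quenica is not Astesta; base rate stands.
Duty = £343,293.02 × 30% = £102,987.91.
Line 3 (U-975, Quenica, 251 units, £26,648.67):
Base rate for U-975 is £5.60/unit.
Additional duty on U-975 from Quenica: +34% ad valorem. Applied ad valorem rate = 34%.
Duty = £26,648.67 × 34% + 251 × £5.60 = £10,466.15.
Total = £36,633.60 + £102,987.91 + £10,466.15 = £150,087.66.

£150,087.66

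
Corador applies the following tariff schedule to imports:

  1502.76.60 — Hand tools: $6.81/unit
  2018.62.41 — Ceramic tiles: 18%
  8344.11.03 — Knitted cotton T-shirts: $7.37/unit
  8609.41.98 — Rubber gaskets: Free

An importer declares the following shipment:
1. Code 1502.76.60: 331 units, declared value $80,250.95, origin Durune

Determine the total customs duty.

Line 1 (1502.76.60, Durune, 331 units, $80,250.95):
Base rate for 1502.76.60 is $6.81/unit.
Duty = 331 × $6.81 = $2,254.11.

$2,254.11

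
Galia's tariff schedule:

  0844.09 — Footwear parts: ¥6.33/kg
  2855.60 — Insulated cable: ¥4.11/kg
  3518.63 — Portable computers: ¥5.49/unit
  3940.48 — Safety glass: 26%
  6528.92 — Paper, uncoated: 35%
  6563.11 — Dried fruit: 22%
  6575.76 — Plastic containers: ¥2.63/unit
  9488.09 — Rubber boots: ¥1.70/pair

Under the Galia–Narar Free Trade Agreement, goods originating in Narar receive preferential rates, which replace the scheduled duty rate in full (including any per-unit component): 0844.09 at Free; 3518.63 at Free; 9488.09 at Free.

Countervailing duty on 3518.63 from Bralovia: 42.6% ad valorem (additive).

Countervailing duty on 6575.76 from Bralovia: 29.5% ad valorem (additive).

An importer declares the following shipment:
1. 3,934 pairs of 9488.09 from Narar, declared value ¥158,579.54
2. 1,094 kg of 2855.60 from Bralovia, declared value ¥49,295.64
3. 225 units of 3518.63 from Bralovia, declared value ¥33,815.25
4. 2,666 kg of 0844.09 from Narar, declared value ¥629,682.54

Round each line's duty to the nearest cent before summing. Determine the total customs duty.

¥20,136.89

Line 1 (9488.09, Narar, 3,934 pairs, ¥158,579.54):
Base rate for 9488.09 is ¥1.70/pair.
Origin Narar qualifies under the Galia–Narar agreement and 9488.09 is covered: preferential rate Free applies instead.
Duty = ¥158,579.54 × 0% = ¥0.00.
Line 2 (2855.60, Bralovia, 1,094 kg, ¥49,295.64):
Base rate for 2855.60 is ¥4.11/kg.
Duty = 1,094 × ¥4.11 = ¥4,496.34.
Line 3 (3518.63, Bralovia, 225 units, ¥33,815.25):
Base rate for 3518.63 is ¥5.49/unit.
3518.63 has an FTA preferential rate, but origin Bralovia is not Narar; base rate stands.
Additional duty on 3518.63 from Bralovia: +42.6% ad valorem. Applied ad valorem rate = 42.6%.
Duty = ¥33,815.25 × 42.6% + 225 × ¥5.49 = ¥15,640.55.
Line 4 (0844.09, Narar, 2,666 kg, ¥629,682.54):
Base rate for 0844.09 is ¥6.33/kg.
Origin Narar qualifies under the Galia–Narar agreement and 0844.09 is covered: preferential rate Free applies instead.
Duty = ¥629,682.54 × 0% = ¥0.00.
Total = ¥0.00 + ¥4,496.34 + ¥15,640.55 + ¥0.00 = ¥20,136.89.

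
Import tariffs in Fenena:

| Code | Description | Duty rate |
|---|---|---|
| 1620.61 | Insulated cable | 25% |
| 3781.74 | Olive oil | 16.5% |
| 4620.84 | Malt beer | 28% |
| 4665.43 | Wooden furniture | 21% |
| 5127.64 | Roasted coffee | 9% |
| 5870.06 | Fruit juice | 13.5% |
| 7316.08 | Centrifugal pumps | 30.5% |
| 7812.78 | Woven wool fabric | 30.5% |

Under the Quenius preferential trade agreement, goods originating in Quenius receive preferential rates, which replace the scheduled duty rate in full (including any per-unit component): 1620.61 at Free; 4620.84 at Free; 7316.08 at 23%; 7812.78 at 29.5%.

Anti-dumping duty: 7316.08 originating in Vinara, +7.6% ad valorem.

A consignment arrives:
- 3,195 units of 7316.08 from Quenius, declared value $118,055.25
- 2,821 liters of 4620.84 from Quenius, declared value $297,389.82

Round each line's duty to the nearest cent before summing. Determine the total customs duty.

$27,152.71

Line 1 (7316.08, Quenius, 3,195 units, $118,055.25):
Base rate for 7316.08 is 30.5%.
Origin Quenius qualifies under the Fenena–Quenius agreement and 7316.08 is covered: preferential rate 23% applies instead.
The additional-duty order on 7316.08 targets Vinara, not Quenius; it does not apply.
Duty = $118,055.25 × 23% = $27,152.71.
Line 2 (4620.84, Quenius, 2,821 liters, $297,389.82):
Base rate for 4620.84 is 28%.
Origin Quenius qualifies under the Fenena–Quenius agreement and 4620.84 is covered: preferential rate Free applies instead.
Duty = $297,389.82 × 0% = $0.00.
Total = $27,152.71 + $0.00 = $27,152.71.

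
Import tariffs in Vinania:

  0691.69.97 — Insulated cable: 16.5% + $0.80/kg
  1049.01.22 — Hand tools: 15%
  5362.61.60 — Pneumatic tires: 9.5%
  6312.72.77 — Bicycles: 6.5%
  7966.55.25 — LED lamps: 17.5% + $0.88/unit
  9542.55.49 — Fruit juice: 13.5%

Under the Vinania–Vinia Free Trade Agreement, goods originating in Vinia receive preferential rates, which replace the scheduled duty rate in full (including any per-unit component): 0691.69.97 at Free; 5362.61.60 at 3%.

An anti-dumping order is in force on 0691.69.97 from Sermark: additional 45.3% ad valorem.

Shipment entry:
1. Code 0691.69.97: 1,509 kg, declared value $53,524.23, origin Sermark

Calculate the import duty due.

Line 1 (0691.69.97, Sermark, 1,509 kg, $53,524.23):
Base rate for 0691.69.97 is 16.5% + $0.80/kg.
0691.69.97 has an FTA preferential rate, but origin Sermark is not Vinia; base rate stands.
Additional duty on 0691.69.97 from Sermark: +45.3%. Applied ad valorem rate: 16.5% + 45.3% = 61.8%.
Duty = $53,524.23 × 61.8% + 1,509 × $0.80 = $34,285.17.

$34,285.17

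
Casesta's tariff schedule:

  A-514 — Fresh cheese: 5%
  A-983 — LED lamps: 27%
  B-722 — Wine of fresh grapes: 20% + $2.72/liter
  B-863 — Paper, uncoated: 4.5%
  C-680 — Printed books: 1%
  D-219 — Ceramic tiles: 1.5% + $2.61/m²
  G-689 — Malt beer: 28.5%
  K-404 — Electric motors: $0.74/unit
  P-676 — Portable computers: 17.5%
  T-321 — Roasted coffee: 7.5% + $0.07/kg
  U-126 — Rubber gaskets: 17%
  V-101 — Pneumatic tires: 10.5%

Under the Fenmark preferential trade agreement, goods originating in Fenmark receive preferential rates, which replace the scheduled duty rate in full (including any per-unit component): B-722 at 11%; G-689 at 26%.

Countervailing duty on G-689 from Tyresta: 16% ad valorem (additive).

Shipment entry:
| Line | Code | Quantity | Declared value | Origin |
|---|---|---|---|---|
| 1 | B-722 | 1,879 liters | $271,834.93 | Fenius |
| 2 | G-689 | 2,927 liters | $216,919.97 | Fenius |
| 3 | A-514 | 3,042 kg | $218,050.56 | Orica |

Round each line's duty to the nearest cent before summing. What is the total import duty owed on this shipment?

Line 1 (B-722, Fenius, 1,879 liters, $271,834.93):
Base rate for B-722 is 20% + $2.72/liter.
B-722 has an FTA preferential rate, but origin Fenius is not Fenmark; base rate stands.
Duty = $271,834.93 × 20% + 1,879 × $2.72 = $59,477.87.
Line 2 (G-689, Fenius, 2,927 liters, $216,919.97):
Base rate for G-689 is 28.5%.
G-689 has an FTA preferential rate, but origin Fenius is not Fenmark; base rate stands.
The additional-duty order on G-689 targets Tyresta, not Fenius; it does not apply.
Duty = $216,919.97 × 28.5% = $61,822.19.
Line 3 (A-514, Orica, 3,042 kg, $218,050.56):
Base rate for A-514 is 5%.
Duty = $218,050.56 × 5% = $10,902.53.
Total = $59,477.87 + $61,822.19 + $10,902.53 = $132,202.59.

$132,202.59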